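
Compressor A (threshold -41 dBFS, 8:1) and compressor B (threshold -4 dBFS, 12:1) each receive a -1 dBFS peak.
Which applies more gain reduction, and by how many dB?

A, by 32.25 dB

A: overshoot 40 dB → output overshoot 5 dB → GR 35 dB.
B: overshoot 3 dB → output overshoot 0.25 dB → GR 2.75 dB.
A applies 32.25 dB more gain reduction.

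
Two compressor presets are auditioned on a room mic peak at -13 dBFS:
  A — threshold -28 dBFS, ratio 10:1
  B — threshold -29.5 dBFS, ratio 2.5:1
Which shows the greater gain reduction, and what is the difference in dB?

A: overshoot 15 dB → output overshoot 1.5 dB → GR 13.5 dB.
B: overshoot 16.5 dB → output overshoot 6.6 dB → GR 9.9 dB.
Difference: 3.6 dB in favour of A.

A, by 3.6 dB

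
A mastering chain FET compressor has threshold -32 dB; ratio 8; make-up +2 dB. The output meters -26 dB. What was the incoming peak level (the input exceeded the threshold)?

Before make-up, the level was -26 − 2 = -28 dB.
The compressed level sits -28 − (-32) = 4 dB over threshold.
Before 8:1 compression the overshoot was 4 × 8 = 32 dB, so input = -32 + 32 = 0 dB.

0 dB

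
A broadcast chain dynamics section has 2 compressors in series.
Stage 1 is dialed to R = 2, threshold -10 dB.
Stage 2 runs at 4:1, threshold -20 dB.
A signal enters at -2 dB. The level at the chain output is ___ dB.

Stage 1: -2 dB is 8 dB over -10 dB; at 2:1 that becomes 4 dB over, giving -6 dB.
Stage 2: -6 dB is 14 dB over -20 dB; at 4:1 that becomes 3.5 dB over, giving -16.5 dB.

-16.5 dB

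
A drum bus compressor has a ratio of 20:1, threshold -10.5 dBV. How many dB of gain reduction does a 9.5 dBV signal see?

19 dB

9.5 dBV exceeds the threshold by 20 dB.
A 20:1 ratio leaves 1 dB of that excess.
Gain reduction = 20 − 1 = 19 dB.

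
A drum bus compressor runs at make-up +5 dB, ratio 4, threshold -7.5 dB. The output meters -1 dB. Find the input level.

Stripping the +5 dB make-up gives -6 dB at the gain stage.
The compressed level sits -6 − (-7.5) = 1.5 dB over threshold.
Before 4:1 compression the overshoot was 1.5 × 4 = 6 dB, so input = -7.5 + 6 = -1.5 dB.

-1.5 dB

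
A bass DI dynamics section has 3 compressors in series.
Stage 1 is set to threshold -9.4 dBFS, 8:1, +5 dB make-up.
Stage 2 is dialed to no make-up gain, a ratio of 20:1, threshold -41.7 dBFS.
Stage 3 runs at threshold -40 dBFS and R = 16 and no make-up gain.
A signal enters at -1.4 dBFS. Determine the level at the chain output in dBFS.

Stage 1: overshoot 8 dB → 8/8 = 1 dB → -8.4 dBFS; +5 dB make-up → -3.4 dBFS.
Stage 2: 38.3 dB above -41.7 dBFS, reduced 20:1 to 1.915 dB above → -39.785 dBFS.
Stage 3: -39.785 dBFS is 0.215 dB over -40 dBFS; at 16:1 that becomes 0.013437 dB over, giving -39.986562 dBFS.

-39.986562 dBFS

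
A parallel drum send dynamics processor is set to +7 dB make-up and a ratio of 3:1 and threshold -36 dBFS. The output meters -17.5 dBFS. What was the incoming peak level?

-1.5 dBFS

Remove make-up: -17.5 − 7 = -24.5 dBFS.
Post-compression overshoot = -24.5 − (-36) = 11.5 dB.
Before 3:1 compression the overshoot was 11.5 × 3 = 34.5 dB, so input = -36 + 34.5 = -1.5 dBFS.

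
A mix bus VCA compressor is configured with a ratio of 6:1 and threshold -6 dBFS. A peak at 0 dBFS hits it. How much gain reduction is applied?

5 dB

The signal is 6 dB above threshold.
At 6:1, output sits 6/6 = 1 dB above threshold.
Gain reduction = 6 − 1 = 5 dB.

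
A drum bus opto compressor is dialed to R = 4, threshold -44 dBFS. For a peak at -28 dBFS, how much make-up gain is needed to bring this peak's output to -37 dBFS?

3 dB

The peak compresses to -44 + 16/4 = -40 dBFS.
To reach -37 dBFS requires -37 − (-40) = 3 dB of make-up.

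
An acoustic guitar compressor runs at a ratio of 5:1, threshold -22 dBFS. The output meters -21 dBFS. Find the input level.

Post-compression overshoot = -21 − (-22) = 1 dB.
Undo the ratio: input overshoot = 1 × 5 = 5 dB, giving input = -17 dBFS.

-17 dBFS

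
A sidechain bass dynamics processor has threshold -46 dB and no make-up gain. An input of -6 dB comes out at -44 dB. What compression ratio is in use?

Input overshoot = -6 − (-46) = 40 dB; output overshoot = -44 − (-46) = 2 dB.
Ratio = 40 / 2 = 20.

20:1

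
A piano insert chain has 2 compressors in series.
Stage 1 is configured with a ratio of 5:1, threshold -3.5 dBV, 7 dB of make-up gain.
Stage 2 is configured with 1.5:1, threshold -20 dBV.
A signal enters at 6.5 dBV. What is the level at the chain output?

Stage 1: overshoot 10 dB → 10/5 = 2 dB → -1.5 dBV; +7 dB make-up → 5.5 dBV.
Stage 2: overshoot 25.5 dB → 25.5/1.5 = 17 dB → -3 dBV.

-3 dBV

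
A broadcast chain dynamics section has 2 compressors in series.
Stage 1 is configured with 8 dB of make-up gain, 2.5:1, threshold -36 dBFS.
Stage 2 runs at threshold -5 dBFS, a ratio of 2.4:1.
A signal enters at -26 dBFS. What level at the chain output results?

Stage 1: 10 dB above -36 dBFS, reduced 2.5:1 to 4 dB above → -32 dBFS; +8 dB make-up → -24 dBFS.
Stage 2: below threshold (-24 ≤ -5); passes unchanged; output -24 dBFS.

-24 dBFS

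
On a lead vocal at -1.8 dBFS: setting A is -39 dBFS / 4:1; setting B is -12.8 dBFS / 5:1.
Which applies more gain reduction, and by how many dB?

A, by 19.1 dB

A: 37.2 dB over, compressed to 9.3 dB over, so 27.9 dB of GR.
B: 11 dB over, compressed to 2.2 dB over, so 8.8 dB of GR.
A reduces 19.1 dB more.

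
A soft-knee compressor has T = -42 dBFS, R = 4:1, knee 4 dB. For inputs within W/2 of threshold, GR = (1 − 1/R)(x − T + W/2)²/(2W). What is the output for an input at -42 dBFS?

-42.375 dBFS

x − T + W/2 = -42 − (-42) + 2 = 2.
GR = (1 − 1/4) × 2² / 8 = 0.75 × 4 / 8 = 0.375 dB.
Output = -42 − 0.375 = -42.375 dBFS.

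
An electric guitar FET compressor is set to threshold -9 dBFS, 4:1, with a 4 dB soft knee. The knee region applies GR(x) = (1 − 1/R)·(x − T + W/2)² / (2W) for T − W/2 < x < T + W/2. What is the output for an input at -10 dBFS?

x − T + W/2 = -10 − (-9) + 2 = 1.
GR = (1 − 1/4) × 1² / 8 = 0.75 × 1 / 8 = 0.09375 dB.
Output = -10 − 0.09375 = -10.09375 dBFS.

-10.09375 dBFS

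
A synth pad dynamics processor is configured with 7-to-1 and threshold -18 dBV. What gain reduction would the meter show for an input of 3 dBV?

3 dBV exceeds the threshold by 21 dB.
After 7:1 compression the overshoot becomes 21/7 = 3 dB.
So the signal is attenuated by 21 − 3 = 18 dB.

18 dB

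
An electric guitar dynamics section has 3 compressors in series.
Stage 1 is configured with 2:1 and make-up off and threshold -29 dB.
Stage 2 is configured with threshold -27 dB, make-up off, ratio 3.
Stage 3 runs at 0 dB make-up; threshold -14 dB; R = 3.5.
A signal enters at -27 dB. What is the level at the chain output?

-28 dB

Stage 1: 2 dB above -29 dB, reduced 2:1 to 1 dB above → -28 dB.
Stage 2: -28 dB is at or below the -27 dB threshold — no compression; output -28 dB.
Stage 3: -28 dB ≤ -14 dB, so stage 3 doesn't engage; output -28 dB.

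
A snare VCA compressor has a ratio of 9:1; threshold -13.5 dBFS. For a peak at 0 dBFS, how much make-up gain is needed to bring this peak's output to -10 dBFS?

Without make-up, output = threshold + overshoot/9 = -13.5 + 1.5 = -12 dBFS.
Gap to target: 2 dB.

2 dB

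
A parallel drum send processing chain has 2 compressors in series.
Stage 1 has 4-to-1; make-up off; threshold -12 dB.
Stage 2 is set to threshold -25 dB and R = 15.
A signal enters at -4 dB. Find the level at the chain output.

-24 dB

Stage 1: 8 dB above -12 dB, reduced 4:1 to 2 dB above → -10 dB.
Stage 2: 15 dB above -25 dB, reduced 15:1 to 1 dB above → -24 dB.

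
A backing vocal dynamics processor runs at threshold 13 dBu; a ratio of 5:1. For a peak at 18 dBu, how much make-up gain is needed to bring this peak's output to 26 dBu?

The peak compresses to 13 + 5/5 = 14 dBu.
To reach 26 dBu requires 26 − 14 = 12 dB of make-up.

12 dB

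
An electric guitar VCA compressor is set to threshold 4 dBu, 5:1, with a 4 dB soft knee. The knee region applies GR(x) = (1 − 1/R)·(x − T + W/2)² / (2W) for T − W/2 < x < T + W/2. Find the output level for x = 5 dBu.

x − T + W/2 = 5 − 4 + 2 = 3.
GR = (1 − 1/5) × 3² / 8 = 0.8 × 9 / 8 = 0.9 dB.
Output = 5 − 0.9 = 4.1 dBu.

4.1 dBu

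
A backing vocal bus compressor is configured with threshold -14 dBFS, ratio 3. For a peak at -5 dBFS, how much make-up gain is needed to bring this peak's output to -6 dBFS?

Overshoot 9 dB → 9/3 = 3 dB after compression, so the compressed level is -14 + 3 = -11 dBFS.
Make-up = target − compressed = -6 − (-11) = 5 dB.

5 dB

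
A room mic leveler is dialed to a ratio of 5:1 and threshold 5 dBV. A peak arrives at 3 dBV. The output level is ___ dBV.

3 dBV

3 dBV is 2 dB below the 5 dBV threshold, so no gain reduction is applied.
Output = input = 3 dBV.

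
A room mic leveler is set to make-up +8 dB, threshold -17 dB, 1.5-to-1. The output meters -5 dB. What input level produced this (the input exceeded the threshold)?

Before make-up, the level was -5 − 8 = -13 dB.
Post-compression overshoot = -13 − (-17) = 4 dB.
Input overshoot = R × output overshoot = 6 dB → input = -17 + 6 = -11 dB.

-11 dB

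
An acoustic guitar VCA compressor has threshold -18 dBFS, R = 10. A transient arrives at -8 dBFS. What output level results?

-17 dBFS

Overshoot: -8 − (-18) = 10 dB.
At 10:1 the overshoot is divided by 10, leaving 1 dB above threshold.
That puts the output at -17 dBFS.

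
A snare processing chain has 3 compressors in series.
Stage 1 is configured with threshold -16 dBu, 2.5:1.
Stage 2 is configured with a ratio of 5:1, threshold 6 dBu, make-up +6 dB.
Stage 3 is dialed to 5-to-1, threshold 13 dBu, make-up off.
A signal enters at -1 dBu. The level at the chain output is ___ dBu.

-4 dBu

Stage 1: -1 dBu is 15 dB over -16 dBu; at 2.5:1 that becomes 6 dB over, giving -10 dBu.
Stage 2: -10 dBu ≤ 6 dBu, so stage 2 doesn't engage; make-up brings it to -4 dBu.
Stage 3: -4 dBu ≤ 13 dBu, so stage 3 doesn't engage; output -4 dBu.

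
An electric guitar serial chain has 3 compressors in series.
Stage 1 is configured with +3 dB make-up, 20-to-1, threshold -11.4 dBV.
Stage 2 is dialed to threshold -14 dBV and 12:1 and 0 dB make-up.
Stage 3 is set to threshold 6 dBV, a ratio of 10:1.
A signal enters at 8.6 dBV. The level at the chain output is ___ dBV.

Stage 1: 8.6 dBV is 20 dB over -11.4 dBV; at 20:1 that becomes 1 dB over, giving -10.4 dBV; +3 dB make-up → -7.4 dBV.
Stage 2: -7.4 dBV is 6.6 dB over -14 dBV; at 12:1 that becomes 0.55 dB over, giving -13.45 dBV.
Stage 3: -13.45 dBV ≤ 6 dBV, so stage 3 doesn't engage; output -13.45 dBV.

-13.45 dBV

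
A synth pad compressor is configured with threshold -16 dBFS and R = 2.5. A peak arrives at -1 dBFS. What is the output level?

-10 dBFS

Overshoot: -1 − (-16) = 15 dB.
2.5:1 compression reduces that to 15/2.5 = 6 dB over.
That puts the output at -10 dBFS.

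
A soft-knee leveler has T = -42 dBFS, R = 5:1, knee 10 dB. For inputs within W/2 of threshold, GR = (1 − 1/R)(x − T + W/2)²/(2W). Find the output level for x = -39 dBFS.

-41.56 dBFS

x − T + W/2 = -39 − (-42) + 5 = 8.
GR = (1 − 1/5) × 8² / 20 = 0.8 × 64 / 20 = 2.56 dB.
Output = -39 − 2.56 = -41.56 dBFS.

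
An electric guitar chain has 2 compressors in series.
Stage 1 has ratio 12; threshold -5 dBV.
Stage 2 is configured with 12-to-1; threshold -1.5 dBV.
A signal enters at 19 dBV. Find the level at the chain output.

-3 dBV

Stage 1: 24 dB above -5 dBV, reduced 12:1 to 2 dB above → -3 dBV.
Stage 2: -3 dBV ≤ -1.5 dBV, so stage 2 doesn't engage; output -3 dBV.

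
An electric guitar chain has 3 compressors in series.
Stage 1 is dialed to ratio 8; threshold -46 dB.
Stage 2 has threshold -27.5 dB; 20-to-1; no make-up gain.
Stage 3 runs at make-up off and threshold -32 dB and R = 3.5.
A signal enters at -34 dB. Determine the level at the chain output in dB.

Stage 1: 12 dB above -46 dB, reduced 8:1 to 1.5 dB above → -44.5 dB.
Stage 2: -44.5 dB is at or below the -27.5 dB threshold — no compression; output -44.5 dB.
Stage 3: below threshold (-44.5 ≤ -32); passes unchanged; output -44.5 dB.

-44.5 dB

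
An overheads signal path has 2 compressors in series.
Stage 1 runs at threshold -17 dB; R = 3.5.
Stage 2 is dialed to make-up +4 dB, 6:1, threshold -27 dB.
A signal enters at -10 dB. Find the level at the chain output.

-21 dB

Stage 1: -10 dB is 7 dB over -17 dB; at 3.5:1 that becomes 2 dB over, giving -15 dB.
Stage 2: -15 dB is 12 dB over -27 dB; at 6:1 that becomes 2 dB over, giving -25 dB; +4 dB make-up → -21 dB.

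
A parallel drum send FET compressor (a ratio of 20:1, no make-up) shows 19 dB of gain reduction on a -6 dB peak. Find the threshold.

-26 dB

Input is 20 dB above T (since output overshoot × R = input overshoot: (-25 − T)·20 = -6 − T gives T = -26 dB).
Check: -26 + (-6 − (-26))/20 = -26 + 1 = -25 dB. ✓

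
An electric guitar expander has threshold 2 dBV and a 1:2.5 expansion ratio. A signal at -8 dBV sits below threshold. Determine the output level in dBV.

-23 dBV

Undershoot = 2 − (-8) = 10 dB.
At 1:2.5, that expands to 25 dB under threshold.
Output = 2 − 25 = -23 dBV.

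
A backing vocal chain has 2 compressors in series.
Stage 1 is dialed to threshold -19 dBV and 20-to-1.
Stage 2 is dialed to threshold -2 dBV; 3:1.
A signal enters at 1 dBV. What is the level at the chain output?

Stage 1: 1 dBV is 20 dB over -19 dBV; at 20:1 that becomes 1 dB over, giving -18 dBV.
Stage 2: below threshold (-18 ≤ -2); passes unchanged; output -18 dBV.

-18 dBV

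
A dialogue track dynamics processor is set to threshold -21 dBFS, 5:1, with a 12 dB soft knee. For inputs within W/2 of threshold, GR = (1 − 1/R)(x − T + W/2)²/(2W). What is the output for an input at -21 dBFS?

-22.2 dBFS

x − T + W/2 = -21 − (-21) + 6 = 6.
GR = (1 − 1/5) × 6² / 24 = 0.8 × 36 / 24 = 1.2 dB.
Output = -21 − 1.2 = -22.2 dBFS.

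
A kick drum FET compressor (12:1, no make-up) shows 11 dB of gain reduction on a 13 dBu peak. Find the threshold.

Input is 12 dB above T (since output overshoot × R = input overshoot: (2 − T)·12 = 13 − T gives T = 1 dBu).
Check: 1 + (13 − 1)/12 = 1 + 1 = 2 dBu. ✓

1 dBu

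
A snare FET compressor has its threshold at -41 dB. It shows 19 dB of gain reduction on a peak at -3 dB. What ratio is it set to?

2:1

Input overshoot = -3 − (-41) = 38 dB.
Output overshoot = 38 − 19 = 19 dB.
Ratio = input overshoot / output overshoot = 38 / 19 = 2.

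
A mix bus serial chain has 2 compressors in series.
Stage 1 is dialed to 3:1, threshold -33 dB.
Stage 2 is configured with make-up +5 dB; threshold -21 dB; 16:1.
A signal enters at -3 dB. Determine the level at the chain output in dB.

-18 dB

Stage 1: overshoot 30 dB → 30/3 = 10 dB → -23 dB.
Stage 2: -23 dB is at or below the -21 dB threshold — no compression; make-up brings it to -18 dB.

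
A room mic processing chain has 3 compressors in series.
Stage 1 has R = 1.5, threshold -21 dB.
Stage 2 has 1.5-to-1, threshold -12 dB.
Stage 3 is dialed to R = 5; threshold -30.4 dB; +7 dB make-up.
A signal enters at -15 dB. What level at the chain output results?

-20.72 dB

Stage 1: -15 dB is 6 dB over -21 dB; at 1.5:1 that becomes 4 dB over, giving -17 dB.
Stage 2: -17 dB is at or below the -12 dB threshold — no compression; output -17 dB.
Stage 3: overshoot 13.4 dB → 13.4/5 = 2.68 dB → -27.72 dB; +7 dB make-up → -20.72 dB.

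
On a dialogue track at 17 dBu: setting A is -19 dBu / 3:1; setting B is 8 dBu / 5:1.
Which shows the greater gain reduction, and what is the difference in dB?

A: 36 dB over, compressed to 12 dB over, so 24 dB of GR.
B: 9 dB over, compressed to 1.8 dB over, so 7.2 dB of GR.
Difference: 16.8 dB in favour of A.

A, by 16.8 dB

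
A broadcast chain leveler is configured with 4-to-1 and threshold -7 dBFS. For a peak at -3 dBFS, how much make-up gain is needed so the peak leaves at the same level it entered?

3 dB

Overshoot 4 dB → 4/4 = 1 dB after compression, so the compressed level is -7 + 1 = -6 dBFS.
Make-up = target − compressed = -3 − (-6) = 3 dB.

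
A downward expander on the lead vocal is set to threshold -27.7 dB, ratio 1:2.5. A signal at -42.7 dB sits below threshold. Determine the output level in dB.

-65.2 dB

The input is 15 dB below the -27.7 dB threshold.
A 1:2.5 expander multiplies undershoot by 2.5: 15 × 2.5 = 37.5 dB below threshold.
Output = -27.7 − 37.5 = -65.2 dB.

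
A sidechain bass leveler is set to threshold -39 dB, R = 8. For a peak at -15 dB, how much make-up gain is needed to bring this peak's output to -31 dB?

5 dB

The peak compresses to -39 + 24/8 = -36 dB.
To reach -31 dB requires -31 − (-36) = 5 dB of make-up.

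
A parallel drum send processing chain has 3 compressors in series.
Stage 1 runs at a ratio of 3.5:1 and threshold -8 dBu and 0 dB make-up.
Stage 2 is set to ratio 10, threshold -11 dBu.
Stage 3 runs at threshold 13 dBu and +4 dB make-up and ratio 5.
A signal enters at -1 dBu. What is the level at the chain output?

-6.5 dBu

Stage 1: 7 dB above -8 dBu, reduced 3.5:1 to 2 dB above → -6 dBu.
Stage 2: 5 dB above -11 dBu, reduced 10:1 to 0.5 dB above → -10.5 dBu.
Stage 3: -10.5 dBu is at or below the 13 dBu threshold — no compression; make-up brings it to -6.5 dBu.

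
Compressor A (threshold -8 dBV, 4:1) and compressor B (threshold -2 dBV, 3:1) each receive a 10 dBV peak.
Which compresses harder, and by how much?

A: overshoot 18 dB → output overshoot 4.5 dB → GR 13.5 dB.
B: overshoot 12 dB → output overshoot 4 dB → GR 8 dB.
A reduces 5.5 dB more.

A, by 5.5 dB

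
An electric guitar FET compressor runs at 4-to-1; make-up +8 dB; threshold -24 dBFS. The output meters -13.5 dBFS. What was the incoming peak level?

Remove make-up: -13.5 − 8 = -21.5 dBFS.
The compressed level sits -21.5 − (-24) = 2.5 dB over threshold.
Undo the ratio: input overshoot = 2.5 × 4 = 10 dB, giving input = -14 dBFS.

-14 dBFS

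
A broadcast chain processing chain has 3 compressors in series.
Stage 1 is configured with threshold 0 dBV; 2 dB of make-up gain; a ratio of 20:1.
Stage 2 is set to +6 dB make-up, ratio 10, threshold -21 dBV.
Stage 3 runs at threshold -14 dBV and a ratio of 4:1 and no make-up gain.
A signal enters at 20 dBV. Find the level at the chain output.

Stage 1: 20 dBV is 20 dB over 0 dBV; at 20:1 that becomes 1 dB over, giving 1 dBV; +2 dB make-up → 3 dBV.
Stage 2: 24 dB above -21 dBV, reduced 10:1 to 2.4 dB above → -18.6 dBV; +6 dB make-up → -12.6 dBV.
Stage 3: overshoot 1.4 dB → 1.4/4 = 0.35 dB → -13.65 dBV.

-13.65 dBV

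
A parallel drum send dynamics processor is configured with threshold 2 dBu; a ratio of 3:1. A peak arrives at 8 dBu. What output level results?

8 dBu sits 6 dB over threshold.
At 3:1 the overshoot is divided by 3, leaving 2 dB above threshold.
That puts the output at 4 dBu.

4 dBu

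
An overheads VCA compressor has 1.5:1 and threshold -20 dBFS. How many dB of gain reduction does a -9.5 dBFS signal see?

3.5 dB

The signal is 10.5 dB above threshold.
After 1.5:1 compression the overshoot becomes 10.5/1.5 = 7 dB.
So the signal is attenuated by 10.5 − 7 = 3.5 dB.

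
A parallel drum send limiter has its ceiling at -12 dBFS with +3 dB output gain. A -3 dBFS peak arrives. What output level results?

-9 dBFS

A brickwall limiter is an ∞:1 compressor: any input above the ceiling is clamped to -12 dBFS.
Output gain then adds 3 dB: -12 + 3 = -9 dBFS.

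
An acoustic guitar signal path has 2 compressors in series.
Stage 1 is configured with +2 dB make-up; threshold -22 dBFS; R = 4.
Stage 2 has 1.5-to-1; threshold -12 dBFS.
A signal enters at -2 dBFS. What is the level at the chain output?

Stage 1: overshoot 20 dB → 20/4 = 5 dB → -17 dBFS; +2 dB make-up → -15 dBFS.
Stage 2: -15 dBFS ≤ -12 dBFS, so stage 2 doesn't engage; output -15 dBFS.

-15 dBFS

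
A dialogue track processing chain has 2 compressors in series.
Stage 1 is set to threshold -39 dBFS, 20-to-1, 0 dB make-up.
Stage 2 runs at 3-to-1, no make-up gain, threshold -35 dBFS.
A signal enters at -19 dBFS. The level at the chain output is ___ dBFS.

-38 dBFS

Stage 1: 20 dB above -39 dBFS, reduced 20:1 to 1 dB above → -38 dBFS.
Stage 2: -38 dBFS is at or below the -35 dBFS threshold — no compression; output -38 dBFS.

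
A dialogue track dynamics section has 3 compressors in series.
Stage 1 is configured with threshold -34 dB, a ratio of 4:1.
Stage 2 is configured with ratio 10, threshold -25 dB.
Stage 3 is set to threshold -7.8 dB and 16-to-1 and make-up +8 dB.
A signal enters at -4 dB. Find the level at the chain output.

Stage 1: overshoot 30 dB → 30/4 = 7.5 dB → -26.5 dB.
Stage 2: -26.5 dB ≤ -25 dB, so stage 2 doesn't engage; output -26.5 dB.
Stage 3: -26.5 dB ≤ -7.8 dB, so stage 3 doesn't engage; make-up brings it to -18.5 dB.

-18.5 dB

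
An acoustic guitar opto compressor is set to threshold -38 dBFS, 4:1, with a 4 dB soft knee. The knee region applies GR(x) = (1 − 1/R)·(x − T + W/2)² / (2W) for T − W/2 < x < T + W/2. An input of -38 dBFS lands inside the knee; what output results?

x − T + W/2 = -38 − (-38) + 2 = 2.
GR = (1 − 1/4) × 2² / 8 = 0.75 × 4 / 8 = 0.375 dB.
Output = -38 − 0.375 = -38.375 dBFS.

-38.375 dBFS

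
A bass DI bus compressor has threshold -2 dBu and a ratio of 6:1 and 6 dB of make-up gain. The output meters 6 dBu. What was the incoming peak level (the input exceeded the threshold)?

Remove make-up: 6 − 6 = 0 dBu.
That's 2 dB above the -2 dBu threshold.
Before 6:1 compression the overshoot was 2 × 6 = 12 dB, so input = -2 + 12 = 10 dBu.

10 dBu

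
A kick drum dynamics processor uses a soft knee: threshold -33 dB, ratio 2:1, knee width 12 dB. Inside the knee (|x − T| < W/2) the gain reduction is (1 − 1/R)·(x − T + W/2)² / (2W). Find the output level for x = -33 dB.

x − T + W/2 = -33 − (-33) + 6 = 6.
GR = (1 − 1/2) × 6² / 24 = 0.5 × 36 / 24 = 0.75 dB.
Output = -33 − 0.75 = -33.75 dB.

-33.75 dB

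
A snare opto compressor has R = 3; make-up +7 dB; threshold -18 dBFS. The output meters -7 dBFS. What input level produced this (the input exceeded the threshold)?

-6 dBFS

Stripping the +7 dB make-up gives -14 dBFS at the gain stage.
That's 4 dB above the -18 dBFS threshold.
Undo the ratio: input overshoot = 4 × 3 = 12 dB, giving input = -6 dBFS.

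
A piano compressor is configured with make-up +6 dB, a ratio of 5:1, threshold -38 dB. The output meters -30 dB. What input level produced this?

Before make-up, the level was -30 − 6 = -36 dB.
That's 2 dB above the -38 dB threshold.
Before 5:1 compression the overshoot was 2 × 5 = 10 dB, so input = -38 + 10 = -28 dB.

-28 dB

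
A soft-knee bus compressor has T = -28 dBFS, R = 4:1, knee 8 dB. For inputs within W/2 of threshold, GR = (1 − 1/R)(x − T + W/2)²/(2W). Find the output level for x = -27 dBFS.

x − T + W/2 = -27 − (-28) + 4 = 5.
GR = (1 − 1/4) × 5² / 16 = 0.75 × 25 / 16 = 1.171875 dB.
Output = -27 − 1.171875 = -28.171875 dBFS.

-28.171875 dBFS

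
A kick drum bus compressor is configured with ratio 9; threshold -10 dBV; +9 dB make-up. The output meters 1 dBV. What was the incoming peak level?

8 dBV

Stripping the +9 dB make-up gives -8 dBV at the gain stage.
That's 2 dB above the -10 dBV threshold.
Before 9:1 compression the overshoot was 2 × 9 = 18 dB, so input = -10 + 18 = 8 dBV.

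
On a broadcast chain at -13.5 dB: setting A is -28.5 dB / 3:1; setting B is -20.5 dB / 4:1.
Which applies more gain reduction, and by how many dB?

A: overshoot 15 dB → output overshoot 5 dB → GR 10 dB.
B: overshoot 7 dB → output overshoot 1.75 dB → GR 5.25 dB.
Difference: 4.75 dB in favour of A.

A, by 4.75 dB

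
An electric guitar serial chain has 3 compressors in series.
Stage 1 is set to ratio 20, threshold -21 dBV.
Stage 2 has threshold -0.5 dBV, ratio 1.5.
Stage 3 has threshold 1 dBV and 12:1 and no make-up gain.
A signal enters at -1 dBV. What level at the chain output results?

Stage 1: 20 dB above -21 dBV, reduced 20:1 to 1 dB above → -20 dBV.
Stage 2: -20 dBV ≤ -0.5 dBV, so stage 2 doesn't engage; output -20 dBV.
Stage 3: below threshold (-20 ≤ 1); passes unchanged; output -20 dBV.

-20 dBV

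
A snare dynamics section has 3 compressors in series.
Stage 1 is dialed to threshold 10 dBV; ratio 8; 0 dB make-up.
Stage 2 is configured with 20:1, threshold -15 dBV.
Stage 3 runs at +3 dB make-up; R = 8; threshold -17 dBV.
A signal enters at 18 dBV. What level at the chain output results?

-13.5875 dBV

Stage 1: overshoot 8 dB → 8/8 = 1 dB → 11 dBV.
Stage 2: 11 dBV is 26 dB over -15 dBV; at 20:1 that becomes 1.3 dB over, giving -13.7 dBV.
Stage 3: -13.7 dBV is 3.3 dB over -17 dBV; at 8:1 that becomes 0.4125 dB over, giving -16.5875 dBV; +3 dB make-up → -13.5875 dBV.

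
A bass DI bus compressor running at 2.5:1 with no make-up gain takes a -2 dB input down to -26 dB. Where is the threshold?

Input is 40 dB above T (since output overshoot × R = input overshoot: (-26 − T)·2.5 = -2 − T gives T = -42 dB).
Check: -42 + (-2 − (-42))/2.5 = -42 + 16 = -26 dB. ✓

-42 dB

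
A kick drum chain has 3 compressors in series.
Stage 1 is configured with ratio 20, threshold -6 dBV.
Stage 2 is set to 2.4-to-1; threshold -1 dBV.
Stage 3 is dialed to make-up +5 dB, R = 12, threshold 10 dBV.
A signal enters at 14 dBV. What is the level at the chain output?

0 dBV

Stage 1: overshoot 20 dB → 20/20 = 1 dB → -5 dBV.
Stage 2: -5 dBV ≤ -1 dBV, so stage 2 doesn't engage; output -5 dBV.
Stage 3: below threshold (-5 ≤ 10); passes unchanged; make-up brings it to 0 dBV.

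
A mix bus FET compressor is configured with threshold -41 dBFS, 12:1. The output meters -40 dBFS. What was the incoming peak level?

-29 dBFS

Post-compression overshoot = -40 − (-41) = 1 dB.
Input overshoot = R × output overshoot = 12 dB → input = -41 + 12 = -29 dBFS.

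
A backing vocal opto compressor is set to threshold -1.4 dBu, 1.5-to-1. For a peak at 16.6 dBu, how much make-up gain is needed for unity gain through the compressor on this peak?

6 dB

Without make-up, output = threshold + overshoot/1.5 = -1.4 + 12 = 10.6 dBu.
Gap to target: 6 dB.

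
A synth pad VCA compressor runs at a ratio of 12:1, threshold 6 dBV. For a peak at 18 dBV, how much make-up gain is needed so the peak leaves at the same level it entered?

11 dB

Overshoot 12 dB → 12/12 = 1 dB after compression, so the compressed level is 6 + 1 = 7 dBV.
Make-up = target − compressed = 18 − 7 = 11 dB.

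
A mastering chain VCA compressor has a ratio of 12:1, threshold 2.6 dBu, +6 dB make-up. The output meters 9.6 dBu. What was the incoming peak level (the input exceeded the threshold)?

14.6 dBu

Before make-up, the level was 9.6 − 6 = 3.6 dBu.
The compressed level sits 3.6 − 2.6 = 1 dB over threshold.
Before 12:1 compression the overshoot was 1 × 12 = 12 dB, so input = 2.6 + 12 = 14.6 dBu.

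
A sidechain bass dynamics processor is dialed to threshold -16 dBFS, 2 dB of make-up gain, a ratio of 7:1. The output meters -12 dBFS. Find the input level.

-2 dBFS

Remove make-up: -12 − 2 = -14 dBFS.
The compressed level sits -14 − (-16) = 2 dB over threshold.
Before 7:1 compression the overshoot was 2 × 7 = 14 dB, so input = -16 + 14 = -2 dBFS.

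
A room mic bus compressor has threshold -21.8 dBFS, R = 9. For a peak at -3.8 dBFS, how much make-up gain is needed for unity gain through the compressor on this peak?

16 dB

Overshoot 18 dB → 18/9 = 2 dB after compression, so the compressed level is -21.8 + 2 = -19.8 dBFS.
Make-up = target − compressed = -3.8 − (-19.8) = 16 dB.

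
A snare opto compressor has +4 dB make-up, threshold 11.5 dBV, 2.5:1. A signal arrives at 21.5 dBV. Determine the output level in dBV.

21.5 dBV sits 10 dB over threshold.
The 10 dB excess becomes 4 dB after 2.5:1 reduction.
Output = 11.5 + 4 = 15.5 dBV; make-up adds 4 dB, giving 19.5 dBV.

19.5 dBV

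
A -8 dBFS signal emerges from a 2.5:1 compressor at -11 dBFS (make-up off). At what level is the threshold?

Gain reduction = -8 − (-11) = 3 dB; output overshoot = GR / (R − 1) = 3 / 1.5 = 2 dB.
Threshold = output − output overshoot = -11 − 2 = -13 dBFS.

-13 dBFS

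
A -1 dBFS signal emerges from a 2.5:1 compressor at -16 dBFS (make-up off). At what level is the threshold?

-26 dBFS

Gain reduction = -1 − (-16) = 15 dB; output overshoot = GR / (R − 1) = 15 / 1.5 = 10 dB.
Threshold = output − output overshoot = -16 − 10 = -26 dBFS.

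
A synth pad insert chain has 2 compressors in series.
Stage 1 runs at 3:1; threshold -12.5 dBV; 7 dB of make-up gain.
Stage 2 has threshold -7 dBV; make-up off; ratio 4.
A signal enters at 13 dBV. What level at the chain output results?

-4.5 dBV

Stage 1: 25.5 dB above -12.5 dBV, reduced 3:1 to 8.5 dB above → -4 dBV; +7 dB make-up → 3 dBV.
Stage 2: overshoot 10 dB → 10/4 = 2.5 dB → -4.5 dBV.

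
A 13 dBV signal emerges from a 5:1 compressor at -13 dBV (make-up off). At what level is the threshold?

Let T be the threshold. Output overshoot = (input overshoot)/R, so -13 − T = (13 − T)/5.
5·(-13 − T) = 13 − T → 4·T = -65 − 13 = -78.
T = -78/4 = -19.5 dBV.

-19.5 dBV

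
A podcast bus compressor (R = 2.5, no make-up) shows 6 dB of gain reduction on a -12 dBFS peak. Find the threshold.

Input is 10 dB above T (since output overshoot × R = input overshoot: (-18 − T)·2.5 = -12 − T gives T = -22 dBFS).
Check: -22 + (-12 − (-22))/2.5 = -22 + 4 = -18 dBFS. ✓

-22 dBFS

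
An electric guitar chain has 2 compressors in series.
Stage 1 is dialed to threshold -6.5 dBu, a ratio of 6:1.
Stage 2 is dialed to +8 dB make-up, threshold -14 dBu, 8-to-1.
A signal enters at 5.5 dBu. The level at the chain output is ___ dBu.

-4.8125 dBu

Stage 1: 5.5 dBu is 12 dB over -6.5 dBu; at 6:1 that becomes 2 dB over, giving -4.5 dBu.
Stage 2: -4.5 dBu is 9.5 dB over -14 dBu; at 8:1 that becomes 1.1875 dB over, giving -12.8125 dBu; +8 dB make-up → -4.8125 dBu.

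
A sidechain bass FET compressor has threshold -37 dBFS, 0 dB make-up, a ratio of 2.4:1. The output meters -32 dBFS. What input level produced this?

-25 dBFS

Post-compression overshoot = -32 − (-37) = 5 dB.
Input overshoot = R × output overshoot = 12 dB → input = -37 + 12 = -25 dBFS.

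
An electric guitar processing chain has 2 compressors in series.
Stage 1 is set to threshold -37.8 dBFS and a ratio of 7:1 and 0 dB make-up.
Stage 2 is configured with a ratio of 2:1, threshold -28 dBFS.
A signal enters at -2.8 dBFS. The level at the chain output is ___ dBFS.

Stage 1: -2.8 dBFS is 35 dB over -37.8 dBFS; at 7:1 that becomes 5 dB over, giving -32.8 dBFS.
Stage 2: -32.8 dBFS is at or below the -28 dBFS threshold — no compression; output -32.8 dBFS.

-32.8 dBFS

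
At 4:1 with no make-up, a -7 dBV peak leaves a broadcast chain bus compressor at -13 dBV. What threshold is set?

-15 dBV

Input is 8 dB above T (since output overshoot × R = input overshoot: (-13 − T)·4 = -7 − T gives T = -15 dBV).
Check: -15 + (-7 − (-15))/4 = -15 + 2 = -13 dBV. ✓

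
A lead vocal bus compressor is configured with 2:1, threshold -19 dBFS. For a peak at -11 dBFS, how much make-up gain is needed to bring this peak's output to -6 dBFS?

Overshoot 8 dB → 8/2 = 4 dB after compression, so the compressed level is -19 + 4 = -15 dBFS.
Make-up = target − compressed = -6 − (-15) = 9 dB.

9 dB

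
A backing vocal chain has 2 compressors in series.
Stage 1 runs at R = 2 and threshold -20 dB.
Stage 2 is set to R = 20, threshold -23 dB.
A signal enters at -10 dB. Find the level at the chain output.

Stage 1: -10 dB is 10 dB over -20 dB; at 2:1 that becomes 5 dB over, giving -15 dB.
Stage 2: overshoot 8 dB → 8/20 = 0.4 dB → -22.6 dB.

-22.6 dB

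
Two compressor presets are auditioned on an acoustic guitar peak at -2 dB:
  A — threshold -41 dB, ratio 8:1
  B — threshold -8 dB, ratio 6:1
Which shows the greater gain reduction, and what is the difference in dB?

A: overshoot 39 dB → output overshoot 4.875 dB → GR 34.125 dB.
B: overshoot 6 dB → output overshoot 1 dB → GR 5 dB.
A reduces 29.125 dB more.

A, by 29.125 dB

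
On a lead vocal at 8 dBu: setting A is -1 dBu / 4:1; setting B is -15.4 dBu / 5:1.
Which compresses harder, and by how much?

A: GR = 9 − 9/4 = 6.75 dB.
B: GR = 23.4 − 23.4/5 = 18.72 dB.
Difference: 11.97 dB in favour of B.

B, by 11.97 dB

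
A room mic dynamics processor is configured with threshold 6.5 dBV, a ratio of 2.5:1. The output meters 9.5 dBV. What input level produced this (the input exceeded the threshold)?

The compressed level sits 9.5 − 6.5 = 3 dB over threshold.
Before 2.5:1 compression the overshoot was 3 × 2.5 = 7.5 dB, so input = 6.5 + 7.5 = 14 dBV.

14 dBV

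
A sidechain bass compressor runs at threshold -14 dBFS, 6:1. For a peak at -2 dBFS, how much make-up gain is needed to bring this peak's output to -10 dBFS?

Overshoot 12 dB → 12/6 = 2 dB after compression, so the compressed level is -14 + 2 = -12 dBFS.
Make-up = target − compressed = -10 − (-12) = 2 dB.

2 dB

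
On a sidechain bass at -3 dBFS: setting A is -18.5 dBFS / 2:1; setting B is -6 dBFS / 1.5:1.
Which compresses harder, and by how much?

A: overshoot 15.5 dB → output overshoot 7.75 dB → GR 7.75 dB.
B: overshoot 3 dB → output overshoot 2 dB → GR 1 dB.
A applies 6.75 dB more gain reduction.

A, by 6.75 dB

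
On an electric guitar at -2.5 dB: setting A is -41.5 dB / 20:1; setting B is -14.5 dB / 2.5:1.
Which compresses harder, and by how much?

A, by 29.85 dB

A: overshoot 39 dB → output overshoot 1.95 dB → GR 37.05 dB.
B: overshoot 12 dB → output overshoot 4.8 dB → GR 7.2 dB.
A reduces 29.85 dB more.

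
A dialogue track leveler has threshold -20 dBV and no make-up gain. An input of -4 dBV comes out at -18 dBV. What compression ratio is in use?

Input overshoot = -4 − (-20) = 16 dB; output overshoot = -18 − (-20) = 2 dB.
Ratio = 16 / 2 = 8.

8:1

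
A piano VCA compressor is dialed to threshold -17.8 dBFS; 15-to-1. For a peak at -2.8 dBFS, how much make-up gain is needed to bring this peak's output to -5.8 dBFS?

11 dB

Without make-up, output = threshold + overshoot/15 = -17.8 + 1 = -16.8 dBFS.
Gap to target: 11 dB.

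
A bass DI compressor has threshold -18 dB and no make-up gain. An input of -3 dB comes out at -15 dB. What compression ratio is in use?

5:1

Input overshoot = -3 − (-18) = 15 dB; output overshoot = -15 − (-18) = 3 dB.
Ratio = 15 / 3 = 5.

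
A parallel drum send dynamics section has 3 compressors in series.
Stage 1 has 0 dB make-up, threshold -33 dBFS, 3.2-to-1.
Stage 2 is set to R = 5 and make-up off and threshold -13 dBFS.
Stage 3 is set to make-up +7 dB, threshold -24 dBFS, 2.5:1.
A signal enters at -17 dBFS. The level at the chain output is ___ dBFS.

-21 dBFS

Stage 1: 16 dB above -33 dBFS, reduced 3.2:1 to 5 dB above → -28 dBFS.
Stage 2: -28 dBFS is at or below the -13 dBFS threshold — no compression; output -28 dBFS.
Stage 3: -28 dBFS is at or below the -24 dBFS threshold — no compression; make-up brings it to -21 dBFS.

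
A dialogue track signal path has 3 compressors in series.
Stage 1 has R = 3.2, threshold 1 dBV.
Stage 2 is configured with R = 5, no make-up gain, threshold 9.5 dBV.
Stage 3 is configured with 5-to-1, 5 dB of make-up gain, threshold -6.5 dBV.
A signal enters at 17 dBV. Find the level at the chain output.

1 dBV

Stage 1: 16 dB above 1 dBV, reduced 3.2:1 to 5 dB above → 6 dBV.
Stage 2: below threshold (6 ≤ 9.5); passes unchanged; output 6 dBV.
Stage 3: 6 dBV is 12.5 dB over -6.5 dBV; at 5:1 that becomes 2.5 dB over, giving -4 dBV; +5 dB make-up → 1 dBV.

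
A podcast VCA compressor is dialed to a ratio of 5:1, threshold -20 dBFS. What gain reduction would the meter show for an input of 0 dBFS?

Overshoot = 0 − (-20) = 20 dB.
A 5:1 ratio leaves 4 dB of that excess.
Gain reduction = 20 − 4 = 16 dB.

16 dB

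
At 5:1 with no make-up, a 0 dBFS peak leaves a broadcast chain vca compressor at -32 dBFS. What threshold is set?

-40 dBFS

Let T be the threshold. Output overshoot = (input overshoot)/R, so -32 − T = (0 − T)/5.
5·(-32 − T) = 0 − T → 4·T = -160 − 0 = -160.
T = -160/4 = -40 dBFS.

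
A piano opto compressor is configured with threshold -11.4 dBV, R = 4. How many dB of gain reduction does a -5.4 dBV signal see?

4.5 dB

The signal is 6 dB above threshold.
After 4:1 compression the overshoot becomes 6/4 = 1.5 dB.
GR = overshoot in − overshoot out = 6 − 1.5 = 4.5 dB.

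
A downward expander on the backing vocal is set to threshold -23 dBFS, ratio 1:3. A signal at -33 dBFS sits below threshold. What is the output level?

-53 dBFS

Below threshold, a 1:3 expander applies gain = (3−1)×(T − x) of attenuation.
(3−1) × 10 = 20 dB, so output = -33 − 20 = -53 dBFS.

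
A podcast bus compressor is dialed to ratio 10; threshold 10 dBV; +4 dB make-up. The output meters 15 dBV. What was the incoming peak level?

20 dBV

Stripping the +4 dB make-up gives 11 dBV at the gain stage.
Post-compression overshoot = 11 − 10 = 1 dB.
Undo the ratio: input overshoot = 1 × 10 = 10 dB, giving input = 20 dBV.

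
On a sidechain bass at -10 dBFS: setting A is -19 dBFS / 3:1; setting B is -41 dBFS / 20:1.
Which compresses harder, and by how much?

B, by 23.45 dB

A: overshoot 9 dB → output overshoot 3 dB → GR 6 dB.
B: overshoot 31 dB → output overshoot 1.55 dB → GR 29.45 dB.
B reduces 23.45 dB more.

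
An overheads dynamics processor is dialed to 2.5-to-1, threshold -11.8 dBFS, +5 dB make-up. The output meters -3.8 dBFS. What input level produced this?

-4.3 dBFS

Stripping the +5 dB make-up gives -8.8 dBFS at the gain stage.
The compressed level sits -8.8 − (-11.8) = 3 dB over threshold.
Input overshoot = R × output overshoot = 7.5 dB → input = -11.8 + 7.5 = -4.3 dBFS.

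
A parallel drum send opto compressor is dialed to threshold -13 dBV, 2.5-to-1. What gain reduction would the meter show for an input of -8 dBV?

3 dB

-8 dBV exceeds the threshold by 5 dB.
A 2.5:1 ratio leaves 2 dB of that excess.
So the signal is attenuated by 5 − 2 = 3 dB.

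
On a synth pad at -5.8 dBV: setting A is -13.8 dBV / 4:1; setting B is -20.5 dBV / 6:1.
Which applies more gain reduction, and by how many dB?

A: GR = 8 − 8/4 = 6 dB.
B: GR = 14.7 − 14.7/6 = 12.25 dB.
B applies 6.25 dB more gain reduction.

B, by 6.25 dB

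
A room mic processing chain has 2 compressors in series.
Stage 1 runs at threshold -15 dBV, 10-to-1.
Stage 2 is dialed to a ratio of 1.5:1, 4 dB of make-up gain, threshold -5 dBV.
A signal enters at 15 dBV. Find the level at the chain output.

Stage 1: 30 dB above -15 dBV, reduced 10:1 to 3 dB above → -12 dBV.
Stage 2: below threshold (-12 ≤ -5); passes unchanged; make-up brings it to -8 dBV.

-8 dBV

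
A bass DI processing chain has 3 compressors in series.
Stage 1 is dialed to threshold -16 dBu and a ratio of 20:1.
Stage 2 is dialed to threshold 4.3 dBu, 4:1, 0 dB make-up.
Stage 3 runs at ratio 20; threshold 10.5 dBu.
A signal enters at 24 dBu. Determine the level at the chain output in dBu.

Stage 1: 24 dBu is 40 dB over -16 dBu; at 20:1 that becomes 2 dB over, giving -14 dBu.
Stage 2: below threshold (-14 ≤ 4.3); passes unchanged; output -14 dBu.
Stage 3: -14 dBu ≤ 10.5 dBu, so stage 3 doesn't engage; output -14 dBu.

-14 dBu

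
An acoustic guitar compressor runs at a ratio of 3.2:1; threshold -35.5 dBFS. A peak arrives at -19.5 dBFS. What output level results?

-30.5 dBFS

The input is 16 dB above the -35.5 dBFS threshold.
At 3.2:1 the overshoot is divided by 3.2, leaving 5 dB above threshold.
That puts the output at -30.5 dBFS.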